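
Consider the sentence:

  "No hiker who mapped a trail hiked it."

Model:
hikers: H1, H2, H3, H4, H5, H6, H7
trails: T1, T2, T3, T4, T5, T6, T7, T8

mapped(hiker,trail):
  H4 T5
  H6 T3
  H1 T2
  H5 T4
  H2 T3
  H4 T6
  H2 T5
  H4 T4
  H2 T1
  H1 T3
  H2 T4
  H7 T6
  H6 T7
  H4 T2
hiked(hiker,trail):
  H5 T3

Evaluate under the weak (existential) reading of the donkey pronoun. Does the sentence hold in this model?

"it" takes "a trail" as antecedent — a donkey pronoun bound across the clause boundary.
Truth condition: for no (h,t) with mapped(h,t) does hiked(h,t) hold.
Restrictor pairs — does the scope hold? (H1,T2):fails  (H1,T3):fails  (H2,T1):fails  (H2,T3):fails  (H2,T4):fails  (H2,T5):fails  (H4,T2):fails  (H4,T4):fails  (H4,T5):fails  (H4,T6):fails  (H5,T4):fails  (H6,T3):fails  (H6,T7):fails  (H7,T6):fails
Scope holds for no restrictor pair, so the sentence is true.

True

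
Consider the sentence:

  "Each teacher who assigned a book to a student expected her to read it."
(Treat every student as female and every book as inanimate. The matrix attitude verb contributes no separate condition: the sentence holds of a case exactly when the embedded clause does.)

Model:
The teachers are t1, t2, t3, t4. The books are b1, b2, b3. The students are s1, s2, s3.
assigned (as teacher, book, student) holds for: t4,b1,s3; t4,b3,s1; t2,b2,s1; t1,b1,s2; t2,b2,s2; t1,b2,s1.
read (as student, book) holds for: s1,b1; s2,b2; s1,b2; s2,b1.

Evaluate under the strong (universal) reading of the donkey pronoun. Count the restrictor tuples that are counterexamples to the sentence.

2

"her" takes "a student" as antecedent and "it" takes "a book"; both are donkey pronouns co-varying with the restrictor.
Strong reading: for every (t,b,s) with assigned(t,b,s), read(s,b).
Restrictor triples: (t1,b1,s2)→read(s2,b1) ✓  (t1,b2,s1)→read(s1,b2) ✓  (t2,b2,s1)→read(s1,b2) ✓  (t2,b2,s2)→read(s2,b2) ✓  (t4,b1,s3)→read(s3,b1) ✗  (t4,b3,s1)→read(s1,b3) ✗
Counterexamples (restrictor triples failing the scope): 2.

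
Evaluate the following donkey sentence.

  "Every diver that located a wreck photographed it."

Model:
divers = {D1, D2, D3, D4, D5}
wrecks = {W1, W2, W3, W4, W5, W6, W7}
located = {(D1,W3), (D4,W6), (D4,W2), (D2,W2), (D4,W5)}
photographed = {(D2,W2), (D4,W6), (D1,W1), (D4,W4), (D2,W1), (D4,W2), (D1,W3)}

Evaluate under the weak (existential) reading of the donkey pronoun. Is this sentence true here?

"it" takes "a wreck" as antecedent — a donkey pronoun bound across the clause boundary.
Weak reading: every diver d with some located-wreck has at least one located-wreck w such that photographed(d,w).
Per diver: D1:✓  D2:✓  D4:✓
Every diver in the restrictor has a witness.

True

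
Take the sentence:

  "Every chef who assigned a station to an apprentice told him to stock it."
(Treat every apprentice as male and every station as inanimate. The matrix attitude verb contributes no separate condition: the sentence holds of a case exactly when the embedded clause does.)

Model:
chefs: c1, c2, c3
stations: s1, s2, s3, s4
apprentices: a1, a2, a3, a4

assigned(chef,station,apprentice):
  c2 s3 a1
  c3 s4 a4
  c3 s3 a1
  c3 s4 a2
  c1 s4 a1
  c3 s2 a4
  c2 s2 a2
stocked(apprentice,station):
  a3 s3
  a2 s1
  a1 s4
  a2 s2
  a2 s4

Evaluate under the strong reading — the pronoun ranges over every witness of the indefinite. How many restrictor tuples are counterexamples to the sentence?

4

"him" takes "an apprentice" as antecedent and "it" takes "a station"; both are donkey pronouns co-varying with the restrictor.
Strong reading: for every (c,s,a) with assigned(c,s,a), stocked(a,s).
Restrictor triples: (c1,s4,a1)→stocked(a1,s4) ✓  (c2,s2,a2)→stocked(a2,s2) ✓  (c2,s3,a1)→stocked(a1,s3) ✗  (c3,s2,a4)→stocked(a4,s2) ✗  (c3,s3,a1)→stocked(a1,s3) ✗  (c3,s4,a2)→stocked(a2,s4) ✓  (c3,s4,a4)→stocked(a4,s4) ✗
Counterexamples (restrictor triples failing the scope): 4.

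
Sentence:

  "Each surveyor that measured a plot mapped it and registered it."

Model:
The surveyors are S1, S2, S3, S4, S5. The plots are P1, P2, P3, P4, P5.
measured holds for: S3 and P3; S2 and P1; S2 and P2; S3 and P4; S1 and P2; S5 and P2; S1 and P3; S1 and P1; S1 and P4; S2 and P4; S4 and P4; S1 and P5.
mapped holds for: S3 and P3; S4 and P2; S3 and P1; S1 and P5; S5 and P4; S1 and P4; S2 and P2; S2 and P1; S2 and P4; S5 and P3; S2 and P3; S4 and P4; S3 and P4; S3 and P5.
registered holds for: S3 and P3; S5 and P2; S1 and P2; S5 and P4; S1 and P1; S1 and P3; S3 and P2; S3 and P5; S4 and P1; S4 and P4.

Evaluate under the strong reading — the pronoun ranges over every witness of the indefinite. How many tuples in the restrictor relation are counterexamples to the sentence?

10

"it" takes "a plot" as antecedent — a donkey pronoun bound across the clause boundary.
Strong reading: for every (s,p) with measured(s,p), mapped(s,p) ∧ registered(s,p).
Restrictor pairs: (S1,P1) ✗  (S1,P2) ✗  (S1,P3) ✗  (S1,P4) ✗  (S1,P5) ✗  (S2,P1) ✗  (S2,P2) ✗  (S2,P4) ✗  (S3,P3) ✓  (S3,P4) ✗  (S4,P4) ✓  (S5,P2) ✗
Counterexamples (restrictor pairs failing the scope): 10.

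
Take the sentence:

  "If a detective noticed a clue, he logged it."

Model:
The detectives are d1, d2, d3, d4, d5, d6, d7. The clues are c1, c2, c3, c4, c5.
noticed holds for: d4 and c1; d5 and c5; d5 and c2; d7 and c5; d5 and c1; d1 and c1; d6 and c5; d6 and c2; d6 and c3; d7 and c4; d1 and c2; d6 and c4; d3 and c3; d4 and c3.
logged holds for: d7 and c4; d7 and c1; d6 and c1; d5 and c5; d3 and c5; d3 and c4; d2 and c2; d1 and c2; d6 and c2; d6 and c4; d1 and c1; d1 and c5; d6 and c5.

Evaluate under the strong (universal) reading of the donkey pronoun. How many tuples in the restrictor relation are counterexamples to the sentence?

"it" takes "a clue" as antecedent — a donkey pronoun bound across the clause boundary.
Strong reading: for every (d,c) with noticed(d,c), logged(d,c).
Restrictor pairs: (d1,c1) ✓  (d1,c2) ✓  (d3,c3) ✗  (d4,c1) ✗  (d4,c3) ✗  (d5,c1) ✗  (d5,c2) ✗  (d5,c5) ✓  (d6,c2) ✓  (d6,c3) ✗  (d6,c4) ✓  (d6,c5) ✓  (d7,c4) ✓  (d7,c5) ✗
Counterexamples (restrictor pairs failing the scope): 7.

7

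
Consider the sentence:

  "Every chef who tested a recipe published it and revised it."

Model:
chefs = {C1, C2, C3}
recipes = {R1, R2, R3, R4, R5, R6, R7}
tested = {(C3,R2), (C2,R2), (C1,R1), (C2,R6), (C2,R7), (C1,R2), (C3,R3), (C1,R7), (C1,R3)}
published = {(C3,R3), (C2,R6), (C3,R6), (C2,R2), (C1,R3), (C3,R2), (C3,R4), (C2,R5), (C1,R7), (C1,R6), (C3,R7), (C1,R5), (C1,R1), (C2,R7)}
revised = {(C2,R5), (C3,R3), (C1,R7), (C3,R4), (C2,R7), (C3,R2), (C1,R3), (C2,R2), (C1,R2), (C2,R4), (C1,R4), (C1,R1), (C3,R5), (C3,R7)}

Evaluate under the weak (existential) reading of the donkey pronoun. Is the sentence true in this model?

True

"it" takes "a recipe" as antecedent — a donkey pronoun bound across the clause boundary.
Weak reading: every chef c with some tested-recipe has at least one tested-recipe r such that published(c,r) ∧ revised(c,r).
Per chef: C1:✓  C2:✓  C3:✓
Every chef in the restrictor has a witness.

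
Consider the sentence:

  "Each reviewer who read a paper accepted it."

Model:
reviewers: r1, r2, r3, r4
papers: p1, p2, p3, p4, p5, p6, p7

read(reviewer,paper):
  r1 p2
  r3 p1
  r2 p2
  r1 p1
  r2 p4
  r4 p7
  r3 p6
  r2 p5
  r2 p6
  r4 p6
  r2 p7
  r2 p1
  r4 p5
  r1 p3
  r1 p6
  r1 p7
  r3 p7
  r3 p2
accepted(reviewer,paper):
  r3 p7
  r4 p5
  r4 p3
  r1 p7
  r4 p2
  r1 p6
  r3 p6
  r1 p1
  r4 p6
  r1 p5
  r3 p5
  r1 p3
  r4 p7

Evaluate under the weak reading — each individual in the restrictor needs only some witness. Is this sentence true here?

False

"it" takes "a paper" as antecedent — a donkey pronoun bound across the clause boundary.
Weak reading: every reviewer r with some read-paper has at least one read-paper p such that accepted(r,p).
Per reviewer: r1:✓  r2:✗  r3:✓  r4:✓
r2 has no witness among its read-papers.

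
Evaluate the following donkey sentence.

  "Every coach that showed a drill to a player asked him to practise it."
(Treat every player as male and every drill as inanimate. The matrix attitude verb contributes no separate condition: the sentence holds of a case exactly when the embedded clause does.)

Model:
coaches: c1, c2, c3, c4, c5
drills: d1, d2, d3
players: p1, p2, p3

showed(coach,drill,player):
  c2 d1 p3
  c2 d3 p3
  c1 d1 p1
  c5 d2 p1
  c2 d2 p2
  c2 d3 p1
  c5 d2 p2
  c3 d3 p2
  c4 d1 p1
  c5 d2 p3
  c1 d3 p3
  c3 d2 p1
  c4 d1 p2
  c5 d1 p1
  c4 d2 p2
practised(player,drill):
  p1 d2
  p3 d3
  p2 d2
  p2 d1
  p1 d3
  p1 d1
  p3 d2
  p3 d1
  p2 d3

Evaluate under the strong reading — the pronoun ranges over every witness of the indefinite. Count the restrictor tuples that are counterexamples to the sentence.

0

"him" takes "a player" as antecedent and "it" takes "a drill"; both are donkey pronouns co-varying with the restrictor.
Strong reading: for every (c,d,p) with showed(c,d,p), practised(p,d).
Restrictor triples: (c1,d1,p1)→practised(p1,d1) ✓  (c1,d3,p3)→practised(p3,d3) ✓  (c2,d1,p3)→practised(p3,d1) ✓  (c2,d2,p2)→practised(p2,d2) ✓  (c2,d3,p1)→practised(p1,d3) ✓  (c2,d3,p3)→practised(p3,d3) ✓  (c3,d2,p1)→practised(p1,d2) ✓  (c3,d3,p2)→practised(p2,d3) ✓  (c4,d1,p1)→practised(p1,d1) ✓  (c4,d1,p2)→practised(p2,d1) ✓  (c4,d2,p2)→practised(p2,d2) ✓  (c5,d1,p1)→practised(p1,d1) ✓  (c5,d2,p1)→practised(p1,d2) ✓  (c5,d2,p2)→practised(p2,d2) ✓  (c5,d2,p3)→practised(p3,d2) ✓
Counterexamples (restrictor triples failing the scope): 0.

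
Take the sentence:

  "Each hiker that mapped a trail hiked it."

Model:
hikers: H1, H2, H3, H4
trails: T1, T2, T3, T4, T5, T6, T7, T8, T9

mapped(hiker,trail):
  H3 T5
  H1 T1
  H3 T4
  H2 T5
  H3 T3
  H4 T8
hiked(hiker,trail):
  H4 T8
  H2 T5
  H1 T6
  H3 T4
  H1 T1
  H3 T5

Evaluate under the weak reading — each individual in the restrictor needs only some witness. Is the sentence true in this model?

True

"it" takes "a trail" as antecedent — a donkey pronoun bound across the clause boundary.
Weak reading: every hiker h with some mapped-trail has at least one mapped-trail t such that hiked(h,t).
Per hiker: H1:✓  H2:✓  H3:✓  H4:✓
Every hiker in the restrictor has a witness.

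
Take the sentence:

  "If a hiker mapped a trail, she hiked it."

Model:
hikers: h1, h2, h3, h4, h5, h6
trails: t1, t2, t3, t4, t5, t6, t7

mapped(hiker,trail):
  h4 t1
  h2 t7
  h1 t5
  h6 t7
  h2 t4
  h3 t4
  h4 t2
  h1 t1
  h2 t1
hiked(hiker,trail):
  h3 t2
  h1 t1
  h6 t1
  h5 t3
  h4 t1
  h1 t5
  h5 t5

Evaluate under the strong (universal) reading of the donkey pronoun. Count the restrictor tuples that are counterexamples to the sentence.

6

"it" takes "a trail" as antecedent — a donkey pronoun bound across the clause boundary.
Strong reading: for every (h,t) with mapped(h,t), hiked(h,t).
Restrictor pairs: (h1,t1) ✓  (h1,t5) ✓  (h2,t1) ✗  (h2,t4) ✗  (h2,t7) ✗  (h3,t4) ✗  (h4,t1) ✓  (h4,t2) ✗  (h6,t7) ✗
Counterexamples (restrictor pairs failing the scope): 6.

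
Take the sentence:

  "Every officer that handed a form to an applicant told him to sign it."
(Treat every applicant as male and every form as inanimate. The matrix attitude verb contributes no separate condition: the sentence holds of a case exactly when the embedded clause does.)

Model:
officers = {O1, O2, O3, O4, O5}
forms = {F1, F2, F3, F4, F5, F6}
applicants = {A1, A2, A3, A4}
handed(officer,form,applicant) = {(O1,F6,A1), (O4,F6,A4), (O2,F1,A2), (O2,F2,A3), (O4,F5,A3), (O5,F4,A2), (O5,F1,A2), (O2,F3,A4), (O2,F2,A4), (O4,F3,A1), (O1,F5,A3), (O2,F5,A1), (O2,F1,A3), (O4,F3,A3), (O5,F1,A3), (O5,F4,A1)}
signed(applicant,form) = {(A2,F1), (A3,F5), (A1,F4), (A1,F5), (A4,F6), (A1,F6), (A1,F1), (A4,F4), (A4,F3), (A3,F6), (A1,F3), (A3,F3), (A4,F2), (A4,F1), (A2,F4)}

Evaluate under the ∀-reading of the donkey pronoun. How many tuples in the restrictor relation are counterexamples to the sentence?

"him" takes "an applicant" as antecedent and "it" takes "a form"; both are donkey pronouns co-varying with the restrictor.
Strong reading: for every (o,f,a) with handed(o,f,a), signed(a,f).
Restrictor triples: (O1,F5,A3)→signed(A3,F5) ✓  (O1,F6,A1)→signed(A1,F6) ✓  (O2,F1,A2)→signed(A2,F1) ✓  (O2,F1,A3)→signed(A3,F1) ✗  (O2,F2,A3)→signed(A3,F2) ✗  (O2,F2,A4)→signed(A4,F2) ✓  (O2,F3,A4)→signed(A4,F3) ✓  (O2,F5,A1)→signed(A1,F5) ✓  (O4,F3,A1)→signed(A1,F3) ✓  (O4,F3,A3)→signed(A3,F3) ✓  (O4,F5,A3)→signed(A3,F5) ✓  (O4,F6,A4)→signed(A4,F6) ✓  (O5,F1,A2)→signed(A2,F1) ✓  (O5,F1,A3)→signed(A3,F1) ✗  (O5,F4,A1)→signed(A1,F4) ✓  (O5,F4,A2)→signed(A2,F4) ✓
Counterexamples (restrictor triples failing the scope): 3.

3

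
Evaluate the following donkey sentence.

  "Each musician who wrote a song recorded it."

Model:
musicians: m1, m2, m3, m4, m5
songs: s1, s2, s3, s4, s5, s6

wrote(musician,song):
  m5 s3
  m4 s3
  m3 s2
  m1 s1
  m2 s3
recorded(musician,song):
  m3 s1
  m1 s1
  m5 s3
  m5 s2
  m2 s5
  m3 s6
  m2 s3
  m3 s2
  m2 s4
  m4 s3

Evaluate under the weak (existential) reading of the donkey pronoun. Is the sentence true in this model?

"it" takes "a song" as antecedent — a donkey pronoun bound across the clause boundary.
Weak reading: every musician m with some wrote-song has at least one wrote-song s such that recorded(m,s).
Per musician: m1:✓  m2:✓  m3:✓  m4:✓  m5:✓
Every musician in the restrictor has a witness.

True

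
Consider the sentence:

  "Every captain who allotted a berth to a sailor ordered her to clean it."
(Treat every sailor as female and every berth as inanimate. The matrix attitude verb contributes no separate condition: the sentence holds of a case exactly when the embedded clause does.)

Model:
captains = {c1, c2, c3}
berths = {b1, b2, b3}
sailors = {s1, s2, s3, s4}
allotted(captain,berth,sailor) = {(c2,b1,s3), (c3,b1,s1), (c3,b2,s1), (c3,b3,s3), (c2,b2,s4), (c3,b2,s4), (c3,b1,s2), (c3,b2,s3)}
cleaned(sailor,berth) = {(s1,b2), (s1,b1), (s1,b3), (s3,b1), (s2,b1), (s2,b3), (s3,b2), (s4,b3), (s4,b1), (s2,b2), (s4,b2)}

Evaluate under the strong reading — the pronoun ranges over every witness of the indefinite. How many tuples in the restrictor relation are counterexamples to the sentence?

"her" takes "a sailor" as antecedent and "it" takes "a berth"; both are donkey pronouns co-varying with the restrictor.
Strong reading: for every (c,b,s) with allotted(c,b,s), cleaned(s,b).
Restrictor triples: (c2,b1,s3)→cleaned(s3,b1) ✓  (c2,b2,s4)→cleaned(s4,b2) ✓  (c3,b1,s1)→cleaned(s1,b1) ✓  (c3,b1,s2)→cleaned(s2,b1) ✓  (c3,b2,s1)→cleaned(s1,b2) ✓  (c3,b2,s3)→cleaned(s3,b2) ✓  (c3,b2,s4)→cleaned(s4,b2) ✓  (c3,b3,s3)→cleaned(s3,b3) ✗
Counterexamples (restrictor triples failing the scope): 1.

1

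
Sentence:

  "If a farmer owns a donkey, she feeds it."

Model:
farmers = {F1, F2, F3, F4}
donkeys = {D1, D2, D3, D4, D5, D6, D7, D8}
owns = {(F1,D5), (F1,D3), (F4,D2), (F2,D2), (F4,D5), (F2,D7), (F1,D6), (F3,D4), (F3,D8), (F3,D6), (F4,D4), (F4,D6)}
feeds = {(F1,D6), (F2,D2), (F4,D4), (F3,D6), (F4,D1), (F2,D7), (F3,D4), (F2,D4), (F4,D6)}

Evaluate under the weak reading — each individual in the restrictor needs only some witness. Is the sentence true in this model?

True

"it" takes "a donkey" as antecedent — a donkey pronoun bound across the clause boundary.
Weak reading: every farmer f with some owns-donkey has at least one owns-donkey d such that feeds(f,d).
Per farmer: F1:✓  F2:✓  F3:✓  F4:✓
Every farmer in the restrictor has a witness.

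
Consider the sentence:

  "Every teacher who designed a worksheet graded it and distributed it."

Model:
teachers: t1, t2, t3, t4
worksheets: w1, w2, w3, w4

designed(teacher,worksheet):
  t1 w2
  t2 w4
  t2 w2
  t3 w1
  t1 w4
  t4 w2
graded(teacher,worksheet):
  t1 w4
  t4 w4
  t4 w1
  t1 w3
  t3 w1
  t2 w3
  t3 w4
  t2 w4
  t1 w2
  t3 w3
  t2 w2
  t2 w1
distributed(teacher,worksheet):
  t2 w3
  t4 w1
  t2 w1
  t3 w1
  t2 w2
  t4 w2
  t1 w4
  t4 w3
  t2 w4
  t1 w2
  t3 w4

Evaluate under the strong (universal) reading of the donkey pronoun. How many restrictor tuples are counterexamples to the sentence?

1

"it" takes "a worksheet" as antecedent — a donkey pronoun bound across the clause boundary.
Strong reading: for every (t,w) with designed(t,w), graded(t,w) ∧ distributed(t,w).
Restrictor pairs: (t1,w2) ✓  (t1,w4) ✓  (t2,w2) ✓  (t2,w4) ✓  (t3,w1) ✓  (t4,w2) ✗
Counterexamples (restrictor pairs failing the scope): 1.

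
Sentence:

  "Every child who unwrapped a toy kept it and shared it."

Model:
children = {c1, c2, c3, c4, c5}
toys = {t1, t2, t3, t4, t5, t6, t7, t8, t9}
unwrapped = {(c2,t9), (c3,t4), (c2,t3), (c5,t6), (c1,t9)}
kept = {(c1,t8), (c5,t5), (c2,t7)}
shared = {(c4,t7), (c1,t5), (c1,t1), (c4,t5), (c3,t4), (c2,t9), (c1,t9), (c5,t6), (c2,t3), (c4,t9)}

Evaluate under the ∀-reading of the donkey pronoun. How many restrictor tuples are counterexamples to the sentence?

5

"it" takes "a toy" as antecedent — a donkey pronoun bound across the clause boundary.
Strong reading: for every (c,t) with unwrapped(c,t), kept(c,t) ∧ shared(c,t).
Restrictor pairs: (c1,t9) ✗  (c2,t3) ✗  (c2,t9) ✗  (c3,t4) ✗  (c5,t6) ✗
Counterexamples (restrictor pairs failing the scope): 5.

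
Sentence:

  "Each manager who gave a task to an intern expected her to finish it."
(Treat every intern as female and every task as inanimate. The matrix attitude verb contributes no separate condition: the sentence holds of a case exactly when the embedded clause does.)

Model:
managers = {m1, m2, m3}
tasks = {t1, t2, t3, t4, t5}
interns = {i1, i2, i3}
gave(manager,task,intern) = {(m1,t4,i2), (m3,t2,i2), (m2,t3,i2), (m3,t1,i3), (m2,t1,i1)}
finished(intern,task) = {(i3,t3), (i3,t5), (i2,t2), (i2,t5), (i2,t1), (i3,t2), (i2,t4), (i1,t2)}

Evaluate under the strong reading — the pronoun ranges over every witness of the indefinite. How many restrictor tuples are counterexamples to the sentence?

"her" takes "an intern" as antecedent and "it" takes "a task"; both are donkey pronouns co-varying with the restrictor.
Strong reading: for every (m,t,i) with gave(m,t,i), finished(i,t).
Restrictor triples: (m1,t4,i2)→finished(i2,t4) ✓  (m2,t1,i1)→finished(i1,t1) ✗  (m2,t3,i2)→finished(i2,t3) ✗  (m3,t1,i3)→finished(i3,t1) ✗  (m3,t2,i2)→finished(i2,t2) ✓
Counterexamples (restrictor triples failing the scope): 3.

3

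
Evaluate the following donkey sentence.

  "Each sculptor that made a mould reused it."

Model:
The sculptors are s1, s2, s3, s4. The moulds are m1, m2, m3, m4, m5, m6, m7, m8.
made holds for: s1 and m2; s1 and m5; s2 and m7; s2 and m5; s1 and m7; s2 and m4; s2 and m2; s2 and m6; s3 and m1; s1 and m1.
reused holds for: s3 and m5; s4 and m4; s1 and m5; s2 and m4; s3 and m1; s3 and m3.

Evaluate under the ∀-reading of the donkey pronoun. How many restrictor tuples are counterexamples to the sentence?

7

"it" takes "a mould" as antecedent — a donkey pronoun bound across the clause boundary.
Strong reading: for every (s,m) with made(s,m), reused(s,m).
Restrictor pairs: (s1,m1) ✗  (s1,m2) ✗  (s1,m5) ✓  (s1,m7) ✗  (s2,m2) ✗  (s2,m4) ✓  (s2,m5) ✗  (s2,m6) ✗  (s2,m7) ✗  (s3,m1) ✓
Counterexamples (restrictor pairs failing the scope): 7.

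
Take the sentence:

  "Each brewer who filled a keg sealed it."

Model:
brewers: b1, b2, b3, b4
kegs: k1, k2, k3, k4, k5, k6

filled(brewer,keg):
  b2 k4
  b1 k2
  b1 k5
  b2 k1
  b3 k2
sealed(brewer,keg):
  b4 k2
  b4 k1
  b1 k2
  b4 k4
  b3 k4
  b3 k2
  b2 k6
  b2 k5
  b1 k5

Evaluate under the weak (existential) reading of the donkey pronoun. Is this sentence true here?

False

"it" takes "a keg" as antecedent — a donkey pronoun bound across the clause boundary.
Weak reading: every brewer b with some filled-keg has at least one filled-keg k such that sealed(b,k).
Per brewer: b1:✓  b2:✗  b3:✓
b2 has no witness among its filled-kegs.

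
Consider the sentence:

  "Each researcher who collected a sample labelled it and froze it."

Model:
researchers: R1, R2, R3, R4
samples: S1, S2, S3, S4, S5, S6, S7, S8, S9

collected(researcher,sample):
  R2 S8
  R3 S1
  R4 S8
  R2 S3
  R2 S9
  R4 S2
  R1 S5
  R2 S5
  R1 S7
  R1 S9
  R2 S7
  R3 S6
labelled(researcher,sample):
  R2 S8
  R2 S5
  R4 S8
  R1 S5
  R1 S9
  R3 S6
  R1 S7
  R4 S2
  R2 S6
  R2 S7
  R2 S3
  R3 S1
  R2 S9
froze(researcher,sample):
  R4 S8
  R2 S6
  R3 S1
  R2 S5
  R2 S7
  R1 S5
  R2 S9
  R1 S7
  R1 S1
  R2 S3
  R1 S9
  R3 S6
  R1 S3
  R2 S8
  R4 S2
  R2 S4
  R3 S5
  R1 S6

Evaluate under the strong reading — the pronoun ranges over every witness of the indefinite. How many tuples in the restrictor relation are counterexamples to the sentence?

0

"it" takes "a sample" as antecedent — a donkey pronoun bound across the clause boundary.
Strong reading: for every (r,s) with collected(r,s), labelled(r,s) ∧ froze(r,s).
Restrictor pairs: (R1,S5) ✓  (R1,S7) ✓  (R1,S9) ✓  (R2,S3) ✓  (R2,S5) ✓  (R2,S7) ✓  (R2,S8) ✓  (R2,S9) ✓  (R3,S1) ✓  (R3,S6) ✓  (R4,S2) ✓  (R4,S8) ✓
Counterexamples (restrictor pairs failing the scope): 0.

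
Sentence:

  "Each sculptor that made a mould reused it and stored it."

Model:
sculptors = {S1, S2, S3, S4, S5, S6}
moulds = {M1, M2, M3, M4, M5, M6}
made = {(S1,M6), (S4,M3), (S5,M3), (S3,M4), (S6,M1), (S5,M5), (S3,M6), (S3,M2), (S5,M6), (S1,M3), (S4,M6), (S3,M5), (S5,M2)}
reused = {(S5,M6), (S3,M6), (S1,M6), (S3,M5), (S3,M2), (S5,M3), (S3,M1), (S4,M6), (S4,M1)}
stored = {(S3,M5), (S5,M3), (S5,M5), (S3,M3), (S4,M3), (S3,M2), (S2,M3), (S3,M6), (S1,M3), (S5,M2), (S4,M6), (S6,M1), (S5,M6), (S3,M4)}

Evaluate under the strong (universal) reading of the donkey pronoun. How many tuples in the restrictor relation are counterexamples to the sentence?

7

"it" takes "a mould" as antecedent — a donkey pronoun bound across the clause boundary.
Strong reading: for every (s,m) with made(s,m), reused(s,m) ∧ stored(s,m).
Restrictor pairs: (S1,M3) ✗  (S1,M6) ✗  (S3,M2) ✓  (S3,M4) ✗  (S3,M5) ✓  (S3,M6) ✓  (S4,M3) ✗  (S4,M6) ✓  (S5,M2) ✗  (S5,M3) ✓  (S5,M5) ✗  (S5,M6) ✓  (S6,M1) ✗
Counterexamples (restrictor pairs failing the scope): 7.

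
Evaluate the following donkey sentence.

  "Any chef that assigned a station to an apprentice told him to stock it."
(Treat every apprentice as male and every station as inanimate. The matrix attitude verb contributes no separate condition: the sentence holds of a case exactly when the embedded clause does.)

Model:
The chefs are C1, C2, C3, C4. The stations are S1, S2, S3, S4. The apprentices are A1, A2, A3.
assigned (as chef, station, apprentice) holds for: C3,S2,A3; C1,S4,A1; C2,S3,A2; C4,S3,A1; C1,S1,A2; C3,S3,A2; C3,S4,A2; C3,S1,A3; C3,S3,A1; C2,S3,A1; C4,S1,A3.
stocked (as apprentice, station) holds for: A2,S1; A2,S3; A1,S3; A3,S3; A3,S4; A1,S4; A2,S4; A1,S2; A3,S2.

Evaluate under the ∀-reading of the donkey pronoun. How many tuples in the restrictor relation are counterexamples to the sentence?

"him" takes "an apprentice" as antecedent and "it" takes "a station"; both are donkey pronouns co-varying with the restrictor.
Strong reading: for every (c,s,a) with assigned(c,s,a), stocked(a,s).
Restrictor triples: (C1,S1,A2)→stocked(A2,S1) ✓  (C1,S4,A1)→stocked(A1,S4) ✓  (C2,S3,A1)→stocked(A1,S3) ✓  (C2,S3,A2)→stocked(A2,S3) ✓  (C3,S1,A3)→stocked(A3,S1) ✗  (C3,S2,A3)→stocked(A3,S2) ✓  (C3,S3,A1)→stocked(A1,S3) ✓  (C3,S3,A2)→stocked(A2,S3) ✓  (C3,S4,A2)→stocked(A2,S4) ✓  (C4,S1,A3)→stocked(A3,S1) ✗  (C4,S3,A1)→stocked(A1,S3) ✓
Counterexamples (restrictor triples failing the scope): 2.

2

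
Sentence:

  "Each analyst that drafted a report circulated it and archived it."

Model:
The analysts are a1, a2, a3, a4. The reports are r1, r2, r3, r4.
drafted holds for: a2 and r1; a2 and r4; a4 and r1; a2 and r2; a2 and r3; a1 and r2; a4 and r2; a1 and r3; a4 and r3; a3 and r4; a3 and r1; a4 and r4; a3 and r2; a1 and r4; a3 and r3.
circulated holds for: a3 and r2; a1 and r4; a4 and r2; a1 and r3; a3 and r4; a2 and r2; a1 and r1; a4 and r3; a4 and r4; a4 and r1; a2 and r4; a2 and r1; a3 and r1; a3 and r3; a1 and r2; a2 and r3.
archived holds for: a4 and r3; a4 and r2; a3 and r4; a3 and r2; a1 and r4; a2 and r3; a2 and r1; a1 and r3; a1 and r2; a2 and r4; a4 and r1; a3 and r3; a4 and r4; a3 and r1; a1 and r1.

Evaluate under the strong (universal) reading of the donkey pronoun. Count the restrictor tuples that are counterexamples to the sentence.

"it" takes "a report" as antecedent — a donkey pronoun bound across the clause boundary.
Strong reading: for every (a,r) with drafted(a,r), circulated(a,r) ∧ archived(a,r).
Restrictor pairs: (a1,r2) ✓  (a1,r3) ✓  (a1,r4) ✓  (a2,r1) ✓  (a2,r2) ✗  (a2,r3) ✓  (a2,r4) ✓  (a3,r1) ✓  (a3,r2) ✓  (a3,r3) ✓  (a3,r4) ✓  (a4,r1) ✓  (a4,r2) ✓  (a4,r3) ✓  (a4,r4) ✓
Counterexamples (restrictor pairs failing the scope): 1.

1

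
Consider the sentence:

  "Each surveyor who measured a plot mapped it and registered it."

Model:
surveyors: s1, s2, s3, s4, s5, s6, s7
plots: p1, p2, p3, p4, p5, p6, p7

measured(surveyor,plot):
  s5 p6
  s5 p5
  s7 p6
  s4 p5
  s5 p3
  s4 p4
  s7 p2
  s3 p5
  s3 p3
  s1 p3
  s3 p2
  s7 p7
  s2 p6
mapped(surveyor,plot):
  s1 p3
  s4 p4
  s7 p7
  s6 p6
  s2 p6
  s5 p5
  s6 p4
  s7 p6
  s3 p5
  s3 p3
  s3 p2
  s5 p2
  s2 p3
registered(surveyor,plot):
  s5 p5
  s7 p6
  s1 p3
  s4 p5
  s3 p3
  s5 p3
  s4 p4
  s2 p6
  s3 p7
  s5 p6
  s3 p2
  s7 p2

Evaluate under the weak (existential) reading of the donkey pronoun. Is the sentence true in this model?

True

"it" takes "a plot" as antecedent — a donkey pronoun bound across the clause boundary.
Weak reading: every surveyor s with some measured-plot has at least one measured-plot p such that mapped(s,p) ∧ registered(s,p).
Per surveyor: s1:✓  s2:✓  s3:✓  s4:✓  s5:✓  s7:✓
Every surveyor in the restrictor has a witness.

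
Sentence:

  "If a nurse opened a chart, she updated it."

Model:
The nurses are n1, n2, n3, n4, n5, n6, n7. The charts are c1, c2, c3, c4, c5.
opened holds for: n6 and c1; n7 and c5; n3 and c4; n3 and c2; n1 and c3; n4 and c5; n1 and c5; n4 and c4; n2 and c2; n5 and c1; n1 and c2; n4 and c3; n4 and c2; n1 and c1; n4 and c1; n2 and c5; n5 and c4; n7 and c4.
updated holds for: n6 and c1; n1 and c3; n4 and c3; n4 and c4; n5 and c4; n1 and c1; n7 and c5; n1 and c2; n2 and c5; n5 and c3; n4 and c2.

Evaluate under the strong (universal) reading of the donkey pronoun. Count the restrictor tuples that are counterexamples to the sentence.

8

"it" takes "a chart" as antecedent — a donkey pronoun bound across the clause boundary.
Strong reading: for every (n,c) with opened(n,c), updated(n,c).
Restrictor pairs: (n1,c1) ✓  (n1,c2) ✓  (n1,c3) ✓  (n1,c5) ✗  (n2,c2) ✗  (n2,c5) ✓  (n3,c2) ✗  (n3,c4) ✗  (n4,c1) ✗  (n4,c2) ✓  (n4,c3) ✓  (n4,c4) ✓  (n4,c5) ✗  (n5,c1) ✗  (n5,c4) ✓  (n6,c1) ✓  (n7,c4) ✗  (n7,c5) ✓
Counterexamples (restrictor pairs failing the scope): 8.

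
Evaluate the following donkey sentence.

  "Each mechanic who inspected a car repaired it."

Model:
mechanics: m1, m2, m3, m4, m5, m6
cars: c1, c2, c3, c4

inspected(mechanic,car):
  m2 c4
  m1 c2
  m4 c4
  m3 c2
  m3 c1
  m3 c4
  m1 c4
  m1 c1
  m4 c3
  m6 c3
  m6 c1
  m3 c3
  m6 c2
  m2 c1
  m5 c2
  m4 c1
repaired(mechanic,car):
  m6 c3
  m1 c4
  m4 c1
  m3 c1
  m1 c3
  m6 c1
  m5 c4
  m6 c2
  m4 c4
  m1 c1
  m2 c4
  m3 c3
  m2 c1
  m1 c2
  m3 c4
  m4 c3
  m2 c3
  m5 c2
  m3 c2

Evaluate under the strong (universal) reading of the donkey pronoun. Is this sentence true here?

"it" takes "a car" as antecedent — a donkey pronoun bound across the clause boundary.
Strong reading: for every (m,c) with inspected(m,c), repaired(m,c).
Restrictor pairs: (m1,c1) ✓  (m1,c2) ✓  (m1,c4) ✓  (m2,c1) ✓  (m2,c4) ✓  (m3,c1) ✓  (m3,c2) ✓  (m3,c3) ✓  (m3,c4) ✓  (m4,c1) ✓  (m4,c3) ✓  (m4,c4) ✓  (m5,c2) ✓  (m6,c1) ✓  (m6,c2) ✓  (m6,c3) ✓
Every restrictor pair satisfies the scope.

True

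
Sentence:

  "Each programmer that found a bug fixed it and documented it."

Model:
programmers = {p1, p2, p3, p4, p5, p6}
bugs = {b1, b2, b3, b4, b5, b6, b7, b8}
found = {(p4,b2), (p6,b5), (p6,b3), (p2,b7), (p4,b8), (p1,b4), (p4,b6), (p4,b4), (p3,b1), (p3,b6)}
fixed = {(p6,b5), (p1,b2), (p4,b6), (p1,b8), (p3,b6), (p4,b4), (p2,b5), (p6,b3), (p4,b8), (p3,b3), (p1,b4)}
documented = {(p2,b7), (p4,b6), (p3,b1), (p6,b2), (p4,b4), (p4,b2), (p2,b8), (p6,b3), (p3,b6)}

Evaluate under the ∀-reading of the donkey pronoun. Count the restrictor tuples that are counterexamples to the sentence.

6

"it" takes "a bug" as antecedent — a donkey pronoun bound across the clause boundary.
Strong reading: for every (p,b) with found(p,b), fixed(p,b) ∧ documented(p,b).
Restrictor pairs: (p1,b4) ✗  (p2,b7) ✗  (p3,b1) ✗  (p3,b6) ✓  (p4,b2) ✗  (p4,b4) ✓  (p4,b6) ✓  (p4,b8) ✗  (p6,b3) ✓  (p6,b5) ✗
Counterexamples (restrictor pairs failing the scope): 6.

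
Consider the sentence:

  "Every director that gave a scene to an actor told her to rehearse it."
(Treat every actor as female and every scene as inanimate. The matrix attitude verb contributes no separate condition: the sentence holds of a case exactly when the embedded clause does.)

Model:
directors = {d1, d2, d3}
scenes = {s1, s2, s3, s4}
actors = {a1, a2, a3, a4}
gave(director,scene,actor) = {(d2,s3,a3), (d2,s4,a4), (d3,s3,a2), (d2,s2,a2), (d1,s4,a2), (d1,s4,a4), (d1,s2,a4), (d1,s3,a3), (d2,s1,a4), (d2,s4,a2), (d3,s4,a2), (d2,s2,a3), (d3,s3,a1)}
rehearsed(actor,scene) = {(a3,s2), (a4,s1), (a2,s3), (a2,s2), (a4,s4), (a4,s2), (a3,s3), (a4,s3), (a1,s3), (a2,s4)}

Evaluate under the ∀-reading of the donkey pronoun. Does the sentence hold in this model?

"her" takes "an actor" as antecedent and "it" takes "a scene"; both are donkey pronouns co-varying with the restrictor.
Strong reading: for every (d,s,a) with gave(d,s,a), rehearsed(a,s).
Restrictor triples: (d1,s2,a4)→rehearsed(a4,s2) ✓  (d1,s3,a3)→rehearsed(a3,s3) ✓  (d1,s4,a2)→rehearsed(a2,s4) ✓  (d1,s4,a4)→rehearsed(a4,s4) ✓  (d2,s1,a4)→rehearsed(a4,s1) ✓  (d2,s2,a2)→rehearsed(a2,s2) ✓  (d2,s2,a3)→rehearsed(a3,s2) ✓  (d2,s3,a3)→rehearsed(a3,s3) ✓  (d2,s4,a2)→rehearsed(a2,s4) ✓  (d2,s4,a4)→rehearsed(a4,s4) ✓  (d3,s3,a1)→rehearsed(a1,s3) ✓  (d3,s3,a2)→rehearsed(a2,s3) ✓  (d3,s4,a2)→rehearsed(a2,s4) ✓
Every restrictor triple satisfies the scope.

True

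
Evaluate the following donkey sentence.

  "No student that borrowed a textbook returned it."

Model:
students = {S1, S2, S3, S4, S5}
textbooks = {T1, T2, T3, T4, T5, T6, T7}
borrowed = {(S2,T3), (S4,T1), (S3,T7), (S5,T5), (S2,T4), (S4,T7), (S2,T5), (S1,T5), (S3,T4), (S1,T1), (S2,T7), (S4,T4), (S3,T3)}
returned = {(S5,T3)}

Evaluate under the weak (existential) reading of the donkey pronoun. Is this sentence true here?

"it" takes "a textbook" as antecedent — a donkey pronoun bound across the clause boundary.
Truth condition: for no (s,t) with borrowed(s,t) does returned(s,t) hold.
Restrictor pairs — does the scope hold? (S1,T1):fails  (S1,T5):fails  (S2,T3):fails  (S2,T4):fails  (S2,T5):fails  (S2,T7):fails  (S3,T3):fails  (S3,T4):fails  (S3,T7):fails  (S4,T1):fails  (S4,T4):fails  (S4,T7):fails  (S5,T5):fails
Scope holds for no restrictor pair, so the sentence is true.

True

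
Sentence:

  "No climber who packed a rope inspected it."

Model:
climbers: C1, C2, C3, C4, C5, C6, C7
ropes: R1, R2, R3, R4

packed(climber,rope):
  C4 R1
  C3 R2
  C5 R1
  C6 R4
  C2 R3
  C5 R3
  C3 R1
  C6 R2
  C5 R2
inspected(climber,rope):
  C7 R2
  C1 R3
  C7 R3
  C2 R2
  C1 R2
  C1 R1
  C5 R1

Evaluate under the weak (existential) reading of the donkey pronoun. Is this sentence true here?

False

"it" takes "a rope" as antecedent — a donkey pronoun bound across the clause boundary.
Truth condition: for no (c,r) with packed(c,r) does inspected(c,r) hold.
Restrictor pairs — does the scope hold? (C2,R3):fails  (C3,R1):fails  (C3,R2):fails  (C4,R1):fails  (C5,R1):holds  (C5,R2):fails  (C5,R3):fails  (C6,R2):fails  (C6,R4):fails
Scope holds for 1 pair(s), so the sentence is false.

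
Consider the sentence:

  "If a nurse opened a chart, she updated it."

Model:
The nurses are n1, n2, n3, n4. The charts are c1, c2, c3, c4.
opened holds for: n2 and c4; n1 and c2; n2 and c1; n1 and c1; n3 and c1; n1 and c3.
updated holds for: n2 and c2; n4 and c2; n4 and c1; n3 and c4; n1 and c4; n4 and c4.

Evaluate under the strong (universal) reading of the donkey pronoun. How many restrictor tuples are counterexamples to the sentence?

"it" takes "a chart" as antecedent — a donkey pronoun bound across the clause boundary.
Strong reading: for every (n,c) with opened(n,c), updated(n,c).
Restrictor pairs: (n1,c1) ✗  (n1,c2) ✗  (n1,c3) ✗  (n2,c1) ✗  (n2,c4) ✗  (n3,c1) ✗
Counterexamples (restrictor pairs failing the scope): 6.

6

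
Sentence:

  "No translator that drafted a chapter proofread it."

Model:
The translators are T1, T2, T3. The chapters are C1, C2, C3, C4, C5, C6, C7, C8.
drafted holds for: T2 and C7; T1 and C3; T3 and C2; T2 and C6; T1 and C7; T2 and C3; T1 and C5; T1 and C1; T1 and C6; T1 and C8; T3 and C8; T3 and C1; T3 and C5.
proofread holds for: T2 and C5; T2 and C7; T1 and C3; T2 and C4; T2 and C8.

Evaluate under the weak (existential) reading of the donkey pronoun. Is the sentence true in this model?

False

"it" takes "a chapter" as antecedent — a donkey pronoun bound across the clause boundary.
Truth condition: for no (t,c) with drafted(t,c) does proofread(t,c) hold.
Restrictor pairs — does the scope hold? (T1,C1):fails  (T1,C3):holds  (T1,C5):fails  (T1,C6):fails  (T1,C7):fails  (T1,C8):fails  (T2,C3):fails  (T2,C6):fails  (T2,C7):holds  (T3,C1):fails  (T3,C2):fails  (T3,C5):fails  (T3,C8):fails
Scope holds for 2 pair(s), so the sentence is false.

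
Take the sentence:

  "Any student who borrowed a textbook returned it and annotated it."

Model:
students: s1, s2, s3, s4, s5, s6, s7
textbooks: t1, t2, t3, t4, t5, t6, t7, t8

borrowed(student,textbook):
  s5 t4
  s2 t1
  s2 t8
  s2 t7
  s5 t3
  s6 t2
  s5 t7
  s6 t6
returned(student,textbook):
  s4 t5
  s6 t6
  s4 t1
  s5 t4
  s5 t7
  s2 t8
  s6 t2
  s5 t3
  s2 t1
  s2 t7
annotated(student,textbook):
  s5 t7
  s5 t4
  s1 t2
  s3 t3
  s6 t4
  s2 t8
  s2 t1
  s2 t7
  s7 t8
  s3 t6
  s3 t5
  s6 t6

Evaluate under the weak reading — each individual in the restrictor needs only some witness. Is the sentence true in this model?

"it" takes "a textbook" as antecedent — a donkey pronoun bound across the clause boundary.
Weak reading: every student s with some borrowed-textbook has at least one borrowed-textbook t such that returned(s,t) ∧ annotated(s,t).
Per student: s2:✓  s5:✓  s6:✓
Every student in the restrictor has a witness.

True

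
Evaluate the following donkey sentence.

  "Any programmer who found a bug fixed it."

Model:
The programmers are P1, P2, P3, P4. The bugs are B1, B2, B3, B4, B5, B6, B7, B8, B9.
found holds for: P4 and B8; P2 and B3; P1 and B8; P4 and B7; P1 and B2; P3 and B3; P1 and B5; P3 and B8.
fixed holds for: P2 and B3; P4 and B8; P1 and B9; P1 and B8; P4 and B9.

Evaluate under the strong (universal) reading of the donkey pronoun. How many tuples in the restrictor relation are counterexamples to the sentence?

"it" takes "a bug" as antecedent — a donkey pronoun bound across the clause boundary.
Strong reading: for every (p,b) with found(p,b), fixed(p,b).
Restrictor pairs: (P1,B2) ✗  (P1,B5) ✗  (P1,B8) ✓  (P2,B3) ✓  (P3,B3) ✗  (P3,B8) ✗  (P4,B7) ✗  (P4,B8) ✓
Counterexamples (restrictor pairs failing the scope): 5.

5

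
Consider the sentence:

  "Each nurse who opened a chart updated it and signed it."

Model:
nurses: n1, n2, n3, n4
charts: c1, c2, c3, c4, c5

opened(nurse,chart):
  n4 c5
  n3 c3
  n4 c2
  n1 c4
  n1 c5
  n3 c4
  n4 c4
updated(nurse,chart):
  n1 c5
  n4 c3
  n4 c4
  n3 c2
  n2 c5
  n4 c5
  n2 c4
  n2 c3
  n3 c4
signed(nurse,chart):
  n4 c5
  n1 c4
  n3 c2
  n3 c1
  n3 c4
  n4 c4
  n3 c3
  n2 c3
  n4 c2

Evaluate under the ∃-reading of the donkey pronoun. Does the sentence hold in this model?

"it" takes "a chart" as antecedent — a donkey pronoun bound across the clause boundary.
Weak reading: every nurse n with some opened-chart has at least one opened-chart c such that updated(n,c) ∧ signed(n,c).
Per nurse: n1:✗  n3:✓  n4:✓
n1 has no witness among its opened-charts.

False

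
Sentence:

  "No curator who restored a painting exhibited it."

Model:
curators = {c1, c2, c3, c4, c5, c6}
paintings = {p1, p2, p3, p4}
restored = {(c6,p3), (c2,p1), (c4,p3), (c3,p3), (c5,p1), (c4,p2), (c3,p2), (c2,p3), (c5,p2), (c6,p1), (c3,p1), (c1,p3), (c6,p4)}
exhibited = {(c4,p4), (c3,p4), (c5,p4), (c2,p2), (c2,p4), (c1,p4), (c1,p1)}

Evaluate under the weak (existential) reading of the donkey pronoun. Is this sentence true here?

True

"it" takes "a painting" as antecedent — a donkey pronoun bound across the clause boundary.
Truth condition: for no (c,p) with restored(c,p) does exhibited(c,p) hold.
Restrictor pairs — does the scope hold? (c1,p3):fails  (c2,p1):fails  (c2,p3):fails  (c3,p1):fails  (c3,p2):fails  (c3,p3):fails  (c4,p2):fails  (c4,p3):fails  (c5,p1):fails  (c5,p2):fails  (c6,p1):fails  (c6,p3):fails  (c6,p4):fails
Scope holds for no restrictor pair, so the sentence is true.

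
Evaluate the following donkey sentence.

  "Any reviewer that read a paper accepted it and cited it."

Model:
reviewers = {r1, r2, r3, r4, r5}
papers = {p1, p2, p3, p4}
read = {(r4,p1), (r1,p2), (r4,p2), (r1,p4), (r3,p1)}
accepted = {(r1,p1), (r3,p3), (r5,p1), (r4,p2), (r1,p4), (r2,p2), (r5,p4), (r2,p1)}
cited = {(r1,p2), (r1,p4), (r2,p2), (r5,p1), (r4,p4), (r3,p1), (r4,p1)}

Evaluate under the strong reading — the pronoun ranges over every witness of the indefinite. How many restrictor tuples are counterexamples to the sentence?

"it" takes "a paper" as antecedent — a donkey pronoun bound across the clause boundary.
Strong reading: for every (r,p) with read(r,p), accepted(r,p) ∧ cited(r,p).
Restrictor pairs: (r1,p2) ✗  (r1,p4) ✓  (r3,p1) ✗  (r4,p1) ✗  (r4,p2) ✗
Counterexamples (restrictor pairs failing the scope): 4.

4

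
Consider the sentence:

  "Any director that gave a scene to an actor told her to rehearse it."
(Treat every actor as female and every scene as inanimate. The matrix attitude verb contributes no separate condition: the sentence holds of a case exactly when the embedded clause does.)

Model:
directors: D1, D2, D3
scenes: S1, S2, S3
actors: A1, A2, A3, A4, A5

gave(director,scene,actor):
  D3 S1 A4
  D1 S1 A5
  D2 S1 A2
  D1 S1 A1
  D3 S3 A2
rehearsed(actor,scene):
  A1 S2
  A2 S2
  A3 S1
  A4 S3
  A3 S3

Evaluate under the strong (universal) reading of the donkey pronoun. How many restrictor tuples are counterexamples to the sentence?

"her" takes "an actor" as antecedent and "it" takes "a scene"; both are donkey pronouns co-varying with the restrictor.
Strong reading: for every (d,s,a) with gave(d,s,a), rehearsed(a,s).
Restrictor triples: (D1,S1,A1)→rehearsed(A1,S1) ✗  (D1,S1,A5)→rehearsed(A5,S1) ✗  (D2,S1,A2)→rehearsed(A2,S1) ✗  (D3,S1,A4)→rehearsed(A4,S1) ✗  (D3,S3,A2)→rehearsed(A2,S3) ✗
Counterexamples (restrictor triples failing the scope): 5.

5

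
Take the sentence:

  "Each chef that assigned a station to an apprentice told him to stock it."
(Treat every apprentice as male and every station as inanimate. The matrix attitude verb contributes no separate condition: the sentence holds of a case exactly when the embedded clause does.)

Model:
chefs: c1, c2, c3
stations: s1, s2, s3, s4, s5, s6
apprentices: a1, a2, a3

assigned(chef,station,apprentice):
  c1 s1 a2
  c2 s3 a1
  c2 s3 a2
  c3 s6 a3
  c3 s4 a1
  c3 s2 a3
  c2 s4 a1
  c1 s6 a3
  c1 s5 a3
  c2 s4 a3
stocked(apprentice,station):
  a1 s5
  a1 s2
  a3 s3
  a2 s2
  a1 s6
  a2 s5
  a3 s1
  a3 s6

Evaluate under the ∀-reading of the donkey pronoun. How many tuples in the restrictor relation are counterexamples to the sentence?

"him" takes "an apprentice" as antecedent and "it" takes "a station"; both are donkey pronouns co-varying with the restrictor.
Strong reading: for every (c,s,a) with assigned(c,s,a), stocked(a,s).
Restrictor triples: (c1,s1,a2)→stocked(a2,s1) ✗  (c1,s5,a3)→stocked(a3,s5) ✗  (c1,s6,a3)→stocked(a3,s6) ✓  (c2,s3,a1)→stocked(a1,s3) ✗  (c2,s3,a2)→stocked(a2,s3) ✗  (c2,s4,a1)→stocked(a1,s4) ✗  (c2,s4,a3)→stocked(a3,s4) ✗  (c3,s2,a3)→stocked(a3,s2) ✗  (c3,s4,a1)→stocked(a1,s4) ✗  (c3,s6,a3)→stocked(a3,s6) ✓
Counterexamples (restrictor triples failing the scope): 8.

8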